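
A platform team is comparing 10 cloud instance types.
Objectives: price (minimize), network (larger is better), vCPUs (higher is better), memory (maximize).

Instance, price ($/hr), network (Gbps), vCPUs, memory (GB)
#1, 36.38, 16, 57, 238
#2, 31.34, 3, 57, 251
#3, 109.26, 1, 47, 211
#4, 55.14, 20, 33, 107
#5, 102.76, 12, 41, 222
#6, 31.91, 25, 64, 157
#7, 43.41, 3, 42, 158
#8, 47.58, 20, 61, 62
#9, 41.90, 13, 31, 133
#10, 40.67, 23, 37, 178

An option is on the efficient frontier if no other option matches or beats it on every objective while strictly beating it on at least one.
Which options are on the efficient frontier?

#1, #2, #6, #10

#1: not dominated.
#2: not dominated (best price).
#3: dominated by #1 (price 36.38≤109.26, network 16≥1, vCPUs 57≥47, memory 238≥211).
#4: dominated by #6 (price 31.91≤55.14, network 25≥20, vCPUs 64≥33, memory 157≥107).
#5: dominated by #1 (price 36.38≤102.76, network 16≥12, vCPUs 57≥41, memory 238≥222).
#6: not dominated (best network).
#7: dominated by #1 (price 36.38≤43.41, network 16≥3, vCPUs 57≥42, memory 238≥158).
#8: dominated by #6 (price 31.91≤47.58, network 25≥20, vCPUs 64≥61, memory 157≥62).
#9: dominated by #1 (price 36.38≤41.90, network 16≥13, vCPUs 57≥31, memory 238≥133).
#10: not dominated.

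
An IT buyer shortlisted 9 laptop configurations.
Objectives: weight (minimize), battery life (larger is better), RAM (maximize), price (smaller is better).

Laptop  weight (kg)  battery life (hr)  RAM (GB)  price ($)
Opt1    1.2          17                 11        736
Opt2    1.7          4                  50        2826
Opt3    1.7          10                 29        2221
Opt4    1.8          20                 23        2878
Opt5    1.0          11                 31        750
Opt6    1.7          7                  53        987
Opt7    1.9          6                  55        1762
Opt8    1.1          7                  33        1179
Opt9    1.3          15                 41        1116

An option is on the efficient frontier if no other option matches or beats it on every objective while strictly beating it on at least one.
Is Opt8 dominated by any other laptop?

Opt1: worse on weight (1.2 vs 1.1).
Opt2: worse on weight (1.7 vs 1.1).
Opt3: worse on weight (1.7 vs 1.1).
Opt4: worse on weight (1.8 vs 1.1).
Opt5: worse on RAM (31 vs 33).
Opt6: worse on weight (1.7 vs 1.1).
Opt7: worse on weight (1.9 vs 1.1).
Opt9: worse on weight (1.3 vs 1.1).
No option is at least as good as Opt8 on every objective and strictly better on one.

No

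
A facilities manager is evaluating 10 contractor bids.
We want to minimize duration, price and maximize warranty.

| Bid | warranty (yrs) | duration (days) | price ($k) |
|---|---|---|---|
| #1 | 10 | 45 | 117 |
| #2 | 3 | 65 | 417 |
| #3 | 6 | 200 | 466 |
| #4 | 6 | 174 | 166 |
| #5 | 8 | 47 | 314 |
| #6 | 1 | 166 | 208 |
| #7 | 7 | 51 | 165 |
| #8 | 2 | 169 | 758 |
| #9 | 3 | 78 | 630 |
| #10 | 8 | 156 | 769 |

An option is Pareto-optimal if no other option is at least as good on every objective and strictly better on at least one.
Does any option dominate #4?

Yes

#1 vs #4: warranty 10≥6, duration 45≤174, price 117≤166 — #1 is at least as good on every objective and strictly better on at least one, so #1 dominates #4.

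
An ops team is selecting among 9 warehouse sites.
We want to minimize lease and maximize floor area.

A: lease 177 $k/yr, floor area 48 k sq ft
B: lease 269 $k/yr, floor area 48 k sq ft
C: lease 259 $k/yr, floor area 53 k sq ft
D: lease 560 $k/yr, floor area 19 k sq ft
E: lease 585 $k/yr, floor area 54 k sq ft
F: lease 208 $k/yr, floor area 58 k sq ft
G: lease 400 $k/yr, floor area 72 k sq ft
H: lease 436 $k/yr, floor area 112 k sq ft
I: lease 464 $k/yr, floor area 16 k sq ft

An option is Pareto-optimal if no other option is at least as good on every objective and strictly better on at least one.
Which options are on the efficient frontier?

A, F, G, H

A: not dominated (best lease).
B: dominated by A (lease 177≤269, floor area 48≥48).
C: dominated by F (lease 208≤259, floor area 58≥53).
D: dominated by A (lease 177≤560, floor area 48≥19).
E: dominated by F (lease 208≤585, floor area 58≥54).
F: not dominated.
G: not dominated.
H: not dominated (best floor area).
I: dominated by A (lease 177≤464, floor area 48≥16).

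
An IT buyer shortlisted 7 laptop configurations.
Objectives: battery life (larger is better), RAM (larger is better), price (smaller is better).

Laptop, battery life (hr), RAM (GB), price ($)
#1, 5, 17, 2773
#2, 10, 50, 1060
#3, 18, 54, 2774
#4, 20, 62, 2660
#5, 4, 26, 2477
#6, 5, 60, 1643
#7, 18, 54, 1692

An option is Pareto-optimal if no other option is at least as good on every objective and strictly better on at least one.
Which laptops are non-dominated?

#1: dominated by #2 (battery life 10≥5, RAM 50≥17, price 1060≤2773).
#2: not dominated (best price).
#3: dominated by #4 (battery life 20≥18, RAM 62≥54, price 2660≤2774).
#4: not dominated (best battery life).
#5: dominated by #2 (battery life 10≥4, RAM 50≥26, price 1060≤2477).
#6: not dominated.
#7: not dominated.

#2, #4, #6, #7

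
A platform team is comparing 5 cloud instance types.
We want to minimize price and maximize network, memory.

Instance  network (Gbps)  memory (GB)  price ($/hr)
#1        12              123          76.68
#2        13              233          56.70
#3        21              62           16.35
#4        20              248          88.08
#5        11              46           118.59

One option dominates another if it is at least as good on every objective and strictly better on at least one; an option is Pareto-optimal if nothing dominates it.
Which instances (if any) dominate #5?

#1, #2, #3, #4

#1: network 12≥11, memory 123≥46, price 76.68≤118.59 — dominates #5.
#2: network 13≥11, memory 233≥46, price 56.70≤118.59 — dominates #5.
#3: network 21≥11, memory 62≥46, price 16.35≤118.59 — dominates #5.
#4: network 20≥11, memory 248≥46, price 88.08≤118.59 — dominates #5.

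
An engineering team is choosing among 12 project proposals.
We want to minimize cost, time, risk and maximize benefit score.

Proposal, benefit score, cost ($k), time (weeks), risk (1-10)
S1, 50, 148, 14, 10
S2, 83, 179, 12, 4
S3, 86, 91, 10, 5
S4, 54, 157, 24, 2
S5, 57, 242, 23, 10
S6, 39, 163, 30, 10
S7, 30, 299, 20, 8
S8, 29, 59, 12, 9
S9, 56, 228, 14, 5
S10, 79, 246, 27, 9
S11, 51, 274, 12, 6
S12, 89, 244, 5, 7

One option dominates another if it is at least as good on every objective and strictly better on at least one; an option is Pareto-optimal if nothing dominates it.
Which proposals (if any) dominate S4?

none

S1: worse on benefit score (50 vs 54).
S2: worse on cost (179 vs 157).
S3: worse on risk (5 vs 2).
S5: worse on cost (242 vs 157).
S6: worse on benefit score (39 vs 54).
S7: worse on benefit score (30 vs 54).
S8: worse on benefit score (29 vs 54).
S9: worse on cost (228 vs 157).
S10: worse on cost (246 vs 157).
S11: worse on benefit score (51 vs 54).
S12: worse on cost (244 vs 157).
No option dominates S4.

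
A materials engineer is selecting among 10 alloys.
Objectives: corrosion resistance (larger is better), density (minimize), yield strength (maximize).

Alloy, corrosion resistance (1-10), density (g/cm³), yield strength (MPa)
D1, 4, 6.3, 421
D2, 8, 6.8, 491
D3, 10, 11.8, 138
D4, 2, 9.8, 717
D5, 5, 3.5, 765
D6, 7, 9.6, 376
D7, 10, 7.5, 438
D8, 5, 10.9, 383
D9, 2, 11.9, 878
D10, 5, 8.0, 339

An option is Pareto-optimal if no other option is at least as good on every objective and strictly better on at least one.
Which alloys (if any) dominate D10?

D2, D5, D7

D2: corrosion resistance 8≥5, density 6.8≤8.0, yield strength 491≥339 — dominates D10.
D5: corrosion resistance 5≥5, density 3.5≤8.0, yield strength 765≥339 — dominates D10.
D7: corrosion resistance 10≥5, density 7.5≤8.0, yield strength 438≥339 — dominates D10.
Others (D1, D3, D4, D6, D8, D9) are each worse than D10 on at least one objective.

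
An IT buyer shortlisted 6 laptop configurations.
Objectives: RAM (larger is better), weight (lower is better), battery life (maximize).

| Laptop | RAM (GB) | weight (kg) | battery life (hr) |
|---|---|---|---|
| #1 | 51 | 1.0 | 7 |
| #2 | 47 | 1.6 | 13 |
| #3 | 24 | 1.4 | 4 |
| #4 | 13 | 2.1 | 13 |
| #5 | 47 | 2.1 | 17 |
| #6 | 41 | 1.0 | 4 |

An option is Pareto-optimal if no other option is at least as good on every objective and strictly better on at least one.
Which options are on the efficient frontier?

#1: not dominated (best RAM).
#2: not dominated.
#3: dominated by #1 (RAM 51≥24, weight 1.0≤1.4, battery life 7≥4).
#4: dominated by #2 (RAM 47≥13, weight 1.6≤2.1, battery life 13≥13).
#5: not dominated (best battery life).
#6: dominated by #1 (RAM 51≥41, weight 1.0≤1.0, battery life 7≥4).

#1, #2, #5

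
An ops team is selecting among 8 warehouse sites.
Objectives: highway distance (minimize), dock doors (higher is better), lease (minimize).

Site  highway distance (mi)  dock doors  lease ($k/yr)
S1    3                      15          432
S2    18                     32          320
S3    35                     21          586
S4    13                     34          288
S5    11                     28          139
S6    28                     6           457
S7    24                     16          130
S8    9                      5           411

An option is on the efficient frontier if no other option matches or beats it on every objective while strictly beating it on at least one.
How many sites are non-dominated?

S1: not dominated (best highway distance).
S2: dominated by S4 (highway distance 13≤18, dock doors 34≥32, lease 288≤320).
S3: dominated by S2 (highway distance 18≤35, dock doors 32≥21, lease 320≤586).
S4: not dominated (best dock doors).
S5: not dominated.
S6: dominated by S1 (highway distance 3≤28, dock doors 15≥6, lease 432≤457).
S7: not dominated (best lease).
S8: not dominated.
Pareto-optimal: S1, S4, S5, S7, S8 → 5.

5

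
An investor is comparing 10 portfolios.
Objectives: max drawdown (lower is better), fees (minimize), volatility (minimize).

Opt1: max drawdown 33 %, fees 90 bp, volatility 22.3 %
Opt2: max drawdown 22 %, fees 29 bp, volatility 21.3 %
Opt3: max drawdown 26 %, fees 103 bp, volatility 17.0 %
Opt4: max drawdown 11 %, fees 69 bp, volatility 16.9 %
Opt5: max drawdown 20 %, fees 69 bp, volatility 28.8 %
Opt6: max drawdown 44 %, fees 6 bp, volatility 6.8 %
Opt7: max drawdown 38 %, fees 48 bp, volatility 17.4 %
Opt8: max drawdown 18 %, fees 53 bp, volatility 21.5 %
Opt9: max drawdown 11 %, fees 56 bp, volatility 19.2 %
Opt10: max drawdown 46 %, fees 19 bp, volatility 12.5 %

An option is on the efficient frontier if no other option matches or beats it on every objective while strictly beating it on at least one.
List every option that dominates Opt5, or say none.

Opt4: max drawdown 11≤20, fees 69≤69, volatility 16.9≤28.8 — dominates Opt5.
Opt8: max drawdown 18≤20, fees 53≤69, volatility 21.5≤28.8 — dominates Opt5.
Opt9: max drawdown 11≤20, fees 56≤69, volatility 19.2≤28.8 — dominates Opt5.
Others (Opt1, Opt2, Opt3, Opt6, Opt7, Opt10) are each worse than Opt5 on at least one objective.

Opt4, Opt8, Opt9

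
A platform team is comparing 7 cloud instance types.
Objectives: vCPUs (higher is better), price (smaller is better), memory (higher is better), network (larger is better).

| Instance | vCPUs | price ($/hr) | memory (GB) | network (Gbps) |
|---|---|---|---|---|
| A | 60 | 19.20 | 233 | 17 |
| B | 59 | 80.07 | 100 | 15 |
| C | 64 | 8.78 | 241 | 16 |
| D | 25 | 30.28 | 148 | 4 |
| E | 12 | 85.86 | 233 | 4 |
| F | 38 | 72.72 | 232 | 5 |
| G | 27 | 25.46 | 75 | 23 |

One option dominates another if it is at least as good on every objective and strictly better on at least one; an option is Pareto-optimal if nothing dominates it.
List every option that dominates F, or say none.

A, C

A: vCPUs 60≥38, price 19.20≤72.72, memory 233≥232, network 17≥5 — dominates F.
C: vCPUs 64≥38, price 8.78≤72.72, memory 241≥232, network 16≥5 — dominates F.
Others (B, D, E, G) are each worse than F on at least one objective.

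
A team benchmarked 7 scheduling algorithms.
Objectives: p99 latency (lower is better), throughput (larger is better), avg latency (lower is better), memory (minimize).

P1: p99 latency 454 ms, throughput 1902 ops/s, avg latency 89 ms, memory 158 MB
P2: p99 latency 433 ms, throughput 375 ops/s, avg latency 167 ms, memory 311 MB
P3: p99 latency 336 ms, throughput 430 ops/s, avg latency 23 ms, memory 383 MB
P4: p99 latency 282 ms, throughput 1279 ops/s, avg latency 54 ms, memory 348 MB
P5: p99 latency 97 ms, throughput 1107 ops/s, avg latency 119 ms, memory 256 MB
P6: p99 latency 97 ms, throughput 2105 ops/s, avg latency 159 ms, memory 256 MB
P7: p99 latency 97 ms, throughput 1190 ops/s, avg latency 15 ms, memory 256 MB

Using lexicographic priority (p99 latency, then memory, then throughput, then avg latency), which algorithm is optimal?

P6

First minimize p99 latency: best is 97, kept {P5, P6, P7}.
Then minimize memory: best is 256, kept {P5, P6, P7}.
Then maximize throughput: best is 2105, kept {P6}.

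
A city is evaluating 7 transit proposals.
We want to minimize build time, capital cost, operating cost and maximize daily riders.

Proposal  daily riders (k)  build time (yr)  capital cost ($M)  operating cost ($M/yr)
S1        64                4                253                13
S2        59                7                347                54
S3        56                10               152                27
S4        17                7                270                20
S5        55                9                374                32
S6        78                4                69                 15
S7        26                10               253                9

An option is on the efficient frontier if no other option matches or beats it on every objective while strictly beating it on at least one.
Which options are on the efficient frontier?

S1: not dominated.
S2: dominated by S1 (daily riders 64≥59, build time 4≤7, capital cost 253≤347, operating cost 13≤54).
S3: dominated by S6 (daily riders 78≥56, build time 4≤10, capital cost 69≤152, operating cost 15≤27).
S4: dominated by S1 (daily riders 64≥17, build time 4≤7, capital cost 253≤270, operating cost 13≤20).
S5: dominated by S1 (daily riders 64≥55, build time 4≤9, capital cost 253≤374, operating cost 13≤32).
S6: not dominated (best daily riders).
S7: not dominated (best operating cost).

S1, S6, S7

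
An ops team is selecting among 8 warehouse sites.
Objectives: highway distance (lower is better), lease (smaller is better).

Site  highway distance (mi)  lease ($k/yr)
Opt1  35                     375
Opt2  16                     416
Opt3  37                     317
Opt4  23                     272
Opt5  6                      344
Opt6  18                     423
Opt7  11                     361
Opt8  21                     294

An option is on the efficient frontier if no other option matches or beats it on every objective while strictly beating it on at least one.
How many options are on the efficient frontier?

3

Opt1: dominated by Opt4 (highway distance 23≤35, lease 272≤375).
Opt2: dominated by Opt5 (highway distance 6≤16, lease 344≤416).
Opt3: dominated by Opt4 (highway distance 23≤37, lease 272≤317).
Opt4: not dominated (best lease).
Opt5: not dominated (best highway distance).
Opt6: dominated by Opt2 (highway distance 16≤18, lease 416≤423).
Opt7: dominated by Opt5 (highway distance 6≤11, lease 344≤361).
Opt8: not dominated.
Pareto-optimal: Opt4, Opt5, Opt8 → 3.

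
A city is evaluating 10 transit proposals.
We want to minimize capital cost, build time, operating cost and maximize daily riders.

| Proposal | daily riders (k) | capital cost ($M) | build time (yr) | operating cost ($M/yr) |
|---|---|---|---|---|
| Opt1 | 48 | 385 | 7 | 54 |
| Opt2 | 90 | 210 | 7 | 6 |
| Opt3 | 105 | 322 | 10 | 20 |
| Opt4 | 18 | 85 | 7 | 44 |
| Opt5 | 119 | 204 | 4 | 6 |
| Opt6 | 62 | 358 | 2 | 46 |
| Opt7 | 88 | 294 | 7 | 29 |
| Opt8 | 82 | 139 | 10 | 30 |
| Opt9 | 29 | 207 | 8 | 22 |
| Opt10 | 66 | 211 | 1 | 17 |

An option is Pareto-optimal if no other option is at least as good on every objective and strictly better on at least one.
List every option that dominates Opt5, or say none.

Opt1: worse on daily riders (48 vs 119).
Opt2: worse on daily riders (90 vs 119).
Opt3: worse on daily riders (105 vs 119).
Opt4: worse on daily riders (18 vs 119).
Opt6: worse on daily riders (62 vs 119).
Opt7: worse on daily riders (88 vs 119).
Opt8: worse on daily riders (82 vs 119).
Opt9: worse on daily riders (29 vs 119).
Opt10: worse on daily riders (66 vs 119).
No option dominates Opt5.

none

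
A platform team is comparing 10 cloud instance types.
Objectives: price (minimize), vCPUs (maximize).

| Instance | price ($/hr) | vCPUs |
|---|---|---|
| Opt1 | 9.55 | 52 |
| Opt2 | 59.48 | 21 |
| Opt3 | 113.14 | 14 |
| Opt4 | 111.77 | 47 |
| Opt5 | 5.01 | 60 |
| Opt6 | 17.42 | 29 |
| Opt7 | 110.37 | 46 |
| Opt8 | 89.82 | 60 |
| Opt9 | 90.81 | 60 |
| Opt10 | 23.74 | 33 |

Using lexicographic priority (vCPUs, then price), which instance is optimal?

Opt5

First maximize vCPUs: best is 60, kept {Opt5, Opt8, Opt9}.
Then minimize price: best is 5.01, kept {Opt5}.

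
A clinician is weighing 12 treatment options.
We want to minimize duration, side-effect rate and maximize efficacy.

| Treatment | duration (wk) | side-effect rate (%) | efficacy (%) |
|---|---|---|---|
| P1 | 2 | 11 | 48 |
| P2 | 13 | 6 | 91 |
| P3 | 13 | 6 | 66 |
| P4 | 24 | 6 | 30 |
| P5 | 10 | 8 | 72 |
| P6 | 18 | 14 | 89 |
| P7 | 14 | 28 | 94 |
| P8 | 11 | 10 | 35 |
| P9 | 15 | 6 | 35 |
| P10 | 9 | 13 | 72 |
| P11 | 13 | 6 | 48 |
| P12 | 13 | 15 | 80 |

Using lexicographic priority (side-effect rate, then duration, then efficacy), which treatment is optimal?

P2

First minimize side-effect rate: best is 6, kept {P2, P3, P4, P9, P11}.
Then minimize duration: best is 13, kept {P2, P3, P11}.
Then maximize efficacy: best is 91, kept {P2}.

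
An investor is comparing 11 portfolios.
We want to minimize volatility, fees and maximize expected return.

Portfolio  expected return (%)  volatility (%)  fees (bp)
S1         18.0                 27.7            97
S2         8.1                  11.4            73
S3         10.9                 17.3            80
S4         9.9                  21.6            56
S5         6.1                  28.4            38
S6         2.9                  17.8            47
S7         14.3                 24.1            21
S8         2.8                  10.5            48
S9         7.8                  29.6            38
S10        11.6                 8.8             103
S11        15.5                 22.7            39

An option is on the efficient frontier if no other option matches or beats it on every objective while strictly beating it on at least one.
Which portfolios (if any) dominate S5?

S7

S7: expected return 14.3≥6.1, volatility 24.1≤28.4, fees 21≤38 — dominates S5.
Others (S1, S2, S3, S4, S6, S8, S9, S10, S11) are each worse than S5 on at least one objective.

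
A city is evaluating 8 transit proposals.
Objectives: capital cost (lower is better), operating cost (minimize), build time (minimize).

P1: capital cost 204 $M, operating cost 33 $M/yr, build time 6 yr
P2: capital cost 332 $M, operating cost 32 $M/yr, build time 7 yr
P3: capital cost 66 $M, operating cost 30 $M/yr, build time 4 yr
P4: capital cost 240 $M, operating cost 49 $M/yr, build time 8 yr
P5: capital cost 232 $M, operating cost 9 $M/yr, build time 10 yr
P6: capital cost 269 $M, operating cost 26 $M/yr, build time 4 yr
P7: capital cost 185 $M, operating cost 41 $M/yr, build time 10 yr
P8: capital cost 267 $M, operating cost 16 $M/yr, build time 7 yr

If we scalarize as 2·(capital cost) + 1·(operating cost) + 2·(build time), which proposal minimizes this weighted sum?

P3

P1: 2·204 + 1·33 + 2·6 = 453
P2: 2·332 + 1·32 + 2·7 = 710
P3: 2·66 + 1·30 + 2·4 = 170
P4: 2·240 + 1·49 + 2·8 = 545
P5: 2·232 + 1·9 + 2·10 = 493
P6: 2·269 + 1·26 + 2·4 = 572
P7: 2·185 + 1·41 + 2·10 = 431
P8: 2·267 + 1·16 + 2·7 = 564
Lowest: P3 at 170.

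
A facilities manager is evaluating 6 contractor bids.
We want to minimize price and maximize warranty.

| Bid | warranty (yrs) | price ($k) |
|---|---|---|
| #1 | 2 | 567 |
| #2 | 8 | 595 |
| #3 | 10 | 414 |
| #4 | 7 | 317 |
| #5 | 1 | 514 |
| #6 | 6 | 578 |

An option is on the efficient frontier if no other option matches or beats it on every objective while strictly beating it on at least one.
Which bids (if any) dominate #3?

#1: worse on warranty (2 vs 10).
#2: worse on warranty (8 vs 10).
#4: worse on warranty (7 vs 10).
#5: worse on warranty (1 vs 10).
#6: worse on warranty (6 vs 10).
No option dominates #3.

none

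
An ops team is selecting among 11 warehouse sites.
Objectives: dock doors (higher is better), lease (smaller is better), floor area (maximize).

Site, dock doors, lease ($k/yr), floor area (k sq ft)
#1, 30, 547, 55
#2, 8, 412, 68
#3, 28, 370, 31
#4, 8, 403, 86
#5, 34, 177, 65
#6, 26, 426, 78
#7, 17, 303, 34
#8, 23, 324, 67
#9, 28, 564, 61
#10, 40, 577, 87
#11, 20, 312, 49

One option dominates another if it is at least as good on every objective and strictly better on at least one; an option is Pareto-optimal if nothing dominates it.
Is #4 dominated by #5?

#5 vs #4: #5 is worse on floor area (65 vs 86), so it does not dominate #4.

No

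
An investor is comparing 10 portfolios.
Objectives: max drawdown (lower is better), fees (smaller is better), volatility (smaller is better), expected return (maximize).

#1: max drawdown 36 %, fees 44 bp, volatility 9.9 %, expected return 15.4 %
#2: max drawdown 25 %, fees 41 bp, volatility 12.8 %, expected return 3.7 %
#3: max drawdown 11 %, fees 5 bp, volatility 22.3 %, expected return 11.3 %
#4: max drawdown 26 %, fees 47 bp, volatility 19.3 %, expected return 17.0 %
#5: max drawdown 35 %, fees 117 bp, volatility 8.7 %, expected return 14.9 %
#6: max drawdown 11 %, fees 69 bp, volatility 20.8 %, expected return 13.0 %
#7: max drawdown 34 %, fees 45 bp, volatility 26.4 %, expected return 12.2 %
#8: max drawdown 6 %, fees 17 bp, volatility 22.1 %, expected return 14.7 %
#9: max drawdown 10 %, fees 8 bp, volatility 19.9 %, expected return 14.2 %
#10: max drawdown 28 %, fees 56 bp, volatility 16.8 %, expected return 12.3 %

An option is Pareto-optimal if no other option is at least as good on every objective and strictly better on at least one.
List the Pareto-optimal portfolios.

#1: not dominated.
#2: not dominated.
#3: not dominated (best fees).
#4: not dominated (best expected return).
#5: not dominated (best volatility).
#6: dominated by #9 (max drawdown 10≤11, fees 8≤69, volatility 19.9≤20.8, expected return 14.2≥13.0).
#7: dominated by #8 (max drawdown 6≤34, fees 17≤45, volatility 22.1≤26.4, expected return 14.7≥12.2).
#8: not dominated (best max drawdown).
#9: not dominated.
#10: not dominated.

#1, #2, #3, #4, #5, #8, #9, #10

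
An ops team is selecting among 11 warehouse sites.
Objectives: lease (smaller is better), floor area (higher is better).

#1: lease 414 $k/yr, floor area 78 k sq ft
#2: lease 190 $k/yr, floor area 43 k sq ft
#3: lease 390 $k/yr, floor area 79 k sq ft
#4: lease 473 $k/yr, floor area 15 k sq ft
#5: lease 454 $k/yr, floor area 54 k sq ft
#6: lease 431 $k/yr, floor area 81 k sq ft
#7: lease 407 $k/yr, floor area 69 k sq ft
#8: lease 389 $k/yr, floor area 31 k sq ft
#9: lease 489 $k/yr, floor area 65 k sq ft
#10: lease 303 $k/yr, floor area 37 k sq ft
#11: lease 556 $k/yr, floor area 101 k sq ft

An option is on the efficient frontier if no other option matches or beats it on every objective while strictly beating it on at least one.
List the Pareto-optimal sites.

#2, #3, #6, #11

#1: dominated by #3 (lease 390≤414, floor area 79≥78).
#2: not dominated (best lease).
#3: not dominated.
#4: dominated by #1 (lease 414≤473, floor area 78≥15).
#5: dominated by #1 (lease 414≤454, floor area 78≥54).
#6: not dominated.
#7: dominated by #3 (lease 390≤407, floor area 79≥69).
#8: dominated by #2 (lease 190≤389, floor area 43≥31).
#9: dominated by #1 (lease 414≤489, floor area 78≥65).
#10: dominated by #2 (lease 190≤303, floor area 43≥37).
#11: not dominated (best floor area).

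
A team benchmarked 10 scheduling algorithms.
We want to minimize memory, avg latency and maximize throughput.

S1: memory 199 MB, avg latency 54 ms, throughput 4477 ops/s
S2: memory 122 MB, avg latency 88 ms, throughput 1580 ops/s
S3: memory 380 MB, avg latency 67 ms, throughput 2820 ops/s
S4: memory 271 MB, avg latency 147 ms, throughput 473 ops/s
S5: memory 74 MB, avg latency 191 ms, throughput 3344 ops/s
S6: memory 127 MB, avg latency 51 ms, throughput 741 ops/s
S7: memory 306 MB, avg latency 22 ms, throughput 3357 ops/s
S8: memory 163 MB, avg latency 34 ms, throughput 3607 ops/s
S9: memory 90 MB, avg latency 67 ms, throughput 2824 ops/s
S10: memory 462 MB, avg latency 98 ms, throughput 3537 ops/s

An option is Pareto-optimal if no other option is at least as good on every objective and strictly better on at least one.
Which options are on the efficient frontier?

S1, S5, S6, S7, S8, S9

S1: not dominated (best throughput).
S2: dominated by S9 (memory 90≤122, avg latency 67≤88, throughput 2824≥1580).
S3: dominated by S1 (memory 199≤380, avg latency 54≤67, throughput 4477≥2820).
S4: dominated by S1 (memory 199≤271, avg latency 54≤147, throughput 4477≥473).
S5: not dominated (best memory).
S6: not dominated.
S7: not dominated (best avg latency).
S8: not dominated.
S9: not dominated.
S10: dominated by S1 (memory 199≤462, avg latency 54≤98, throughput 4477≥3537).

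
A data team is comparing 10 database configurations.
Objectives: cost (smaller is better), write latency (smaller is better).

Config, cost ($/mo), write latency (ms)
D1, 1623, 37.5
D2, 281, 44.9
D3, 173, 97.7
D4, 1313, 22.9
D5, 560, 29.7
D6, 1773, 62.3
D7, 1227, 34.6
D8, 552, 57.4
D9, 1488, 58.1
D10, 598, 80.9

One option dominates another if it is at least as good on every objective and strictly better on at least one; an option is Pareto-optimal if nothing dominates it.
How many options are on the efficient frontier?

D1: dominated by D4 (cost 1313≤1623, write latency 22.9≤37.5).
D2: not dominated.
D3: not dominated (best cost).
D4: not dominated (best write latency).
D5: not dominated.
D6: dominated by D1 (cost 1623≤1773, write latency 37.5≤62.3).
D7: dominated by D5 (cost 560≤1227, write latency 29.7≤34.6).
D8: dominated by D2 (cost 281≤552, write latency 44.9≤57.4).
D9: dominated by D2 (cost 281≤1488, write latency 44.9≤58.1).
D10: dominated by D2 (cost 281≤598, write latency 44.9≤80.9).
Pareto-optimal: D2, D3, D4, D5 → 4.

4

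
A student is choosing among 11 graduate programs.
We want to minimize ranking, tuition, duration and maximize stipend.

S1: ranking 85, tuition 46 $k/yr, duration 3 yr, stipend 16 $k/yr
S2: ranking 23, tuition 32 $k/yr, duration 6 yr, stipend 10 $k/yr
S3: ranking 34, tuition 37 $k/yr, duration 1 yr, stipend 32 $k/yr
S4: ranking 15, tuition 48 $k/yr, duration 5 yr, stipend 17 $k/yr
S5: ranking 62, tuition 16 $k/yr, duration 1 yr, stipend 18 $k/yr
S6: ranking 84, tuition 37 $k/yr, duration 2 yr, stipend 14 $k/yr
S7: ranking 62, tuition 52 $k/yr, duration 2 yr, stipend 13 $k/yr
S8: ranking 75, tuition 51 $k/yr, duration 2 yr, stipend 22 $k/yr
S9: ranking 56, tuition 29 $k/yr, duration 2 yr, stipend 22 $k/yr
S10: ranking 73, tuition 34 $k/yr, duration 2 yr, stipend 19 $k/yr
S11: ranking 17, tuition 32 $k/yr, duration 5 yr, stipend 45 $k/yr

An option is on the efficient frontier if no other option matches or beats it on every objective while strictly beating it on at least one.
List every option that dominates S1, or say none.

S3, S5, S9, S10

S3: ranking 34≤85, tuition 37≤46, duration 1≤3, stipend 32≥16 — dominates S1.
S5: ranking 62≤85, tuition 16≤46, duration 1≤3, stipend 18≥16 — dominates S1.
S9: ranking 56≤85, tuition 29≤46, duration 2≤3, stipend 22≥16 — dominates S1.
S10: ranking 73≤85, tuition 34≤46, duration 2≤3, stipend 19≥16 — dominates S1.
Others (S2, S4, S6, S7, S8, S11) are each worse than S1 on at least one objective.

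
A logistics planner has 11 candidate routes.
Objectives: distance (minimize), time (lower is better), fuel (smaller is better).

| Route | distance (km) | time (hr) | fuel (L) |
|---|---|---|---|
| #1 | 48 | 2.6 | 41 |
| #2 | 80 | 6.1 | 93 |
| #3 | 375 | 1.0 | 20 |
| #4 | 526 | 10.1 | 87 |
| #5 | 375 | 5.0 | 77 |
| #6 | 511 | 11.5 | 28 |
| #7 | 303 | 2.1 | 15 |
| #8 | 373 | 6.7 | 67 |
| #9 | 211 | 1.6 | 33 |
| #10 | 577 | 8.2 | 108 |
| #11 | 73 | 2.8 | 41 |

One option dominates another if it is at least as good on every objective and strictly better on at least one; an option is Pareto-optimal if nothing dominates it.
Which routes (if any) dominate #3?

#1: worse on time (2.6 vs 1.0).
#2: worse on time (6.1 vs 1.0).
#4: worse on distance (526 vs 375).
#5: worse on time (5.0 vs 1.0).
#6: worse on distance (511 vs 375).
#7: worse on time (2.1 vs 1.0).
#8: worse on time (6.7 vs 1.0).
#9: worse on time (1.6 vs 1.0).
#10: worse on distance (577 vs 375).
#11: worse on time (2.8 vs 1.0).
No option dominates #3.

none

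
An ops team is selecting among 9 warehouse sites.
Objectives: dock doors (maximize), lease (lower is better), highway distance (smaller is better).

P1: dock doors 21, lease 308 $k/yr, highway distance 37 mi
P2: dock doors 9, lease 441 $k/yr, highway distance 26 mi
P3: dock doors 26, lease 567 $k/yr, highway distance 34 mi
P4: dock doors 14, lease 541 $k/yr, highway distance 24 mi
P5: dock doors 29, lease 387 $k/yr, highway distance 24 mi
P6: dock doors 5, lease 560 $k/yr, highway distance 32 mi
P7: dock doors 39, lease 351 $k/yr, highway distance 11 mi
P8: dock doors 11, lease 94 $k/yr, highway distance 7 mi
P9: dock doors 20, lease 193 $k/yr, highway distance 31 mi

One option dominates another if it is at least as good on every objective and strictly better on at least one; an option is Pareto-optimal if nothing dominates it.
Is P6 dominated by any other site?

Yes

P2 vs P6: dock doors 9≥5, lease 441≤560, highway distance 26≤32 — P2 is at least as good on every objective and strictly better on at least one, so P2 dominates P6.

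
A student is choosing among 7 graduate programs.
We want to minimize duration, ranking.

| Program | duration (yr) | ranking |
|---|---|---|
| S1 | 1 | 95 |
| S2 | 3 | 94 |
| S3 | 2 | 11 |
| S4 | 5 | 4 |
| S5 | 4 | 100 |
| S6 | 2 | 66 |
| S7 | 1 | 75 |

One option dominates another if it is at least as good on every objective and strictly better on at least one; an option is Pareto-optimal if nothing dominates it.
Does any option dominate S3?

No

S1: worse on ranking (95 vs 11).
S2: worse on duration (3 vs 2).
S4: worse on duration (5 vs 2).
S5: worse on duration (4 vs 2).
S6: worse on ranking (66 vs 11).
S7: worse on ranking (75 vs 11).
No option is at least as good as S3 on every objective and strictly better on one.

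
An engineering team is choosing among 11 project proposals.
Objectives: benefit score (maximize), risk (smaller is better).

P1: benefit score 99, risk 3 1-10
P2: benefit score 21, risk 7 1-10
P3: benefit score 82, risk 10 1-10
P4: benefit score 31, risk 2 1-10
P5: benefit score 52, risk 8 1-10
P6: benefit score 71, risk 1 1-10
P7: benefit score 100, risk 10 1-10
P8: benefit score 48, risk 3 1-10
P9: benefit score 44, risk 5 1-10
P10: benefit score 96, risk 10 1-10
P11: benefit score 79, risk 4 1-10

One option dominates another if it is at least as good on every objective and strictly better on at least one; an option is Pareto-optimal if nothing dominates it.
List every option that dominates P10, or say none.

P1, P7

P1: benefit score 99≥96, risk 3≤10 — dominates P10.
P7: benefit score 100≥96, risk 10≤10 — dominates P10.
Others (P2, P3, P4, P5, P6, P8, P9, P11) are each worse than P10 on at least one objective.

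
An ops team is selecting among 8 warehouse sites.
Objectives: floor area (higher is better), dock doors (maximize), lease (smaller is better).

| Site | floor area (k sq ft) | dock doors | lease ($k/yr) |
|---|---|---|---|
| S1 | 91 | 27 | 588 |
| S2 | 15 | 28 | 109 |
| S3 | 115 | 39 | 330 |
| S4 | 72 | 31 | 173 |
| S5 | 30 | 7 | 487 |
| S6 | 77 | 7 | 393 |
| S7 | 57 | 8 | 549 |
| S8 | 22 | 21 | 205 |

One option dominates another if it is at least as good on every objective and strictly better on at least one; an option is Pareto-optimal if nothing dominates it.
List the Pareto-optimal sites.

S2, S3, S4

S1: dominated by S3 (floor area 115≥91, dock doors 39≥27, lease 330≤588).
S2: not dominated (best lease).
S3: not dominated (best floor area).
S4: not dominated.
S5: dominated by S3 (floor area 115≥30, dock doors 39≥7, lease 330≤487).
S6: dominated by S3 (floor area 115≥77, dock doors 39≥7, lease 330≤393).
S7: dominated by S3 (floor area 115≥57, dock doors 39≥8, lease 330≤549).
S8: dominated by S4 (floor area 72≥22, dock doors 31≥21, lease 173≤205).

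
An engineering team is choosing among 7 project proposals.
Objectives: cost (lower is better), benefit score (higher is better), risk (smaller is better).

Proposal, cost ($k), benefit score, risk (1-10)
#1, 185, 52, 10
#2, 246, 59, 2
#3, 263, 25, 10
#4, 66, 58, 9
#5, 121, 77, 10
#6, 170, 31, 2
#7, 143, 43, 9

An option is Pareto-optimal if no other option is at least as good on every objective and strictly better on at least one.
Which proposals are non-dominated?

#2, #4, #5, #6

#1: dominated by #4 (cost 66≤185, benefit score 58≥52, risk 9≤10).
#2: not dominated.
#3: dominated by #1 (cost 185≤263, benefit score 52≥25, risk 10≤10).
#4: not dominated (best cost).
#5: not dominated (best benefit score).
#6: not dominated.
#7: dominated by #4 (cost 66≤143, benefit score 58≥43, risk 9≤9).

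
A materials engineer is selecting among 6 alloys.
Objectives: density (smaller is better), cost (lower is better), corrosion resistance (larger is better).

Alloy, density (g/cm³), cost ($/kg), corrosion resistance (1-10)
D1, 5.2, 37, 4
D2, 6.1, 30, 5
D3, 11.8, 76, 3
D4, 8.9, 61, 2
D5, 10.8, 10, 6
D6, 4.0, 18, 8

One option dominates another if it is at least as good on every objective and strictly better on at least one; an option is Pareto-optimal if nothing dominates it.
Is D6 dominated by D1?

D1 vs D6: D1 is worse on density (5.2 vs 4.0), so it does not dominate D6.

No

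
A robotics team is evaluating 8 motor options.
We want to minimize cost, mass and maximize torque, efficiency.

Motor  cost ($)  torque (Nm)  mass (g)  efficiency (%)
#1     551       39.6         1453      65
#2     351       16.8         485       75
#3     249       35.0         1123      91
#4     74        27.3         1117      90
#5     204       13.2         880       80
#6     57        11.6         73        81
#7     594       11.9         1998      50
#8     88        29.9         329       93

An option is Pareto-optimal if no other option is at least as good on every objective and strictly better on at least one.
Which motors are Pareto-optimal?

#1: not dominated (best torque).
#2: dominated by #8 (cost 88≤351, torque 29.9≥16.8, mass 329≤485, efficiency 93≥75).
#3: not dominated.
#4: not dominated.
#5: dominated by #8 (cost 88≤204, torque 29.9≥13.2, mass 329≤880, efficiency 93≥80).
#6: not dominated (best cost).
#7: dominated by #1 (cost 551≤594, torque 39.6≥11.9, mass 1453≤1998, efficiency 65≥50).
#8: not dominated (best efficiency).

#1, #3, #4, #6, #8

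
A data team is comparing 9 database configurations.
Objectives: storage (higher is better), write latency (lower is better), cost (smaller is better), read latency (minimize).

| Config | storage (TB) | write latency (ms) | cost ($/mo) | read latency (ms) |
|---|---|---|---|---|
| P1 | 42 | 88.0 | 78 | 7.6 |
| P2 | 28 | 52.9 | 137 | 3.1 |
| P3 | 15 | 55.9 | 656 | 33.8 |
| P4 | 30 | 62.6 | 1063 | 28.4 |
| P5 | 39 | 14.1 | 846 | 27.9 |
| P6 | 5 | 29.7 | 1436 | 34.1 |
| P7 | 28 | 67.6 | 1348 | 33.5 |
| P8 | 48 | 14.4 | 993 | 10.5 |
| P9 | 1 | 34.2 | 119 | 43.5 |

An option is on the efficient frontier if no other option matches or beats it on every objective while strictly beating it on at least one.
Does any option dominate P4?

Yes

P5 vs P4: storage 39≥30, write latency 14.1≤62.6, cost 846≤1063, read latency 27.9≤28.4 — P5 is at least as good on every objective and strictly better on at least one, so P5 dominates P4.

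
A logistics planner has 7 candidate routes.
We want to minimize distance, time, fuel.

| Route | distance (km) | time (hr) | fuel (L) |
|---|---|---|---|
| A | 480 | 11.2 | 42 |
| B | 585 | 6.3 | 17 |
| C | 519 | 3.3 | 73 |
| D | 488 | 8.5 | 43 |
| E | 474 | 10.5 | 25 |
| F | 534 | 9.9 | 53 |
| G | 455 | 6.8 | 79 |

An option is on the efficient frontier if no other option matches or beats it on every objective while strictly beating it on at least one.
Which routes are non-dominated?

A: dominated by E (distance 474≤480, time 10.5≤11.2, fuel 25≤42).
B: not dominated (best fuel).
C: not dominated (best time).
D: not dominated.
E: not dominated.
F: dominated by D (distance 488≤534, time 8.5≤9.9, fuel 43≤53).
G: not dominated (best distance).

B, C, D, E, G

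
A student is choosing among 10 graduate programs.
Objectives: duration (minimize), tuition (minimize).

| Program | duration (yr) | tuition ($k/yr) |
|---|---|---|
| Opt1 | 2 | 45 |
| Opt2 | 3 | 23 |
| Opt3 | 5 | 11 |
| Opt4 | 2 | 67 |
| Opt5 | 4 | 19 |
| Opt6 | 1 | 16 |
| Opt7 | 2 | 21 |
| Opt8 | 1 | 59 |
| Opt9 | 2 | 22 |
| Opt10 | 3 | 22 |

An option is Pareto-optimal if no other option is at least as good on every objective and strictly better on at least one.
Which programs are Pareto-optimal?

Opt3, Opt6

Opt1: dominated by Opt6 (duration 1≤2, tuition 16≤45).
Opt2: dominated by Opt6 (duration 1≤3, tuition 16≤23).
Opt3: not dominated (best tuition).
Opt4: dominated by Opt1 (duration 2≤2, tuition 45≤67).
Opt5: dominated by Opt6 (duration 1≤4, tuition 16≤19).
Opt6: not dominated.
Opt7: dominated by Opt6 (duration 1≤2, tuition 16≤21).
Opt8: dominated by Opt6 (duration 1≤1, tuition 16≤59).
Opt9: dominated by Opt6 (duration 1≤2, tuition 16≤22).
Opt10: dominated by Opt6 (duration 1≤3, tuition 16≤22).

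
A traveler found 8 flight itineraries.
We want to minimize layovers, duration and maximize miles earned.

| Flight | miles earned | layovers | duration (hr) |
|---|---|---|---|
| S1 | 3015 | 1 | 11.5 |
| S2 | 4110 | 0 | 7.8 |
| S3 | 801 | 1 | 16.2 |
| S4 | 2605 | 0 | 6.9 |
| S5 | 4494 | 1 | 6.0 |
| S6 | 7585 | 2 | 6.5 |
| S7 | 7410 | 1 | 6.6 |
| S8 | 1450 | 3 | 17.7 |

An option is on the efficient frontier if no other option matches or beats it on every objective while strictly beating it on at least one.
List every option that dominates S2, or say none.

none

S1: worse on miles earned (3015 vs 4110).
S3: worse on miles earned (801 vs 4110).
S4: worse on miles earned (2605 vs 4110).
S5: worse on layovers (1 vs 0).
S6: worse on layovers (2 vs 0).
S7: worse on layovers (1 vs 0).
S8: worse on miles earned (1450 vs 4110).
No option dominates S2.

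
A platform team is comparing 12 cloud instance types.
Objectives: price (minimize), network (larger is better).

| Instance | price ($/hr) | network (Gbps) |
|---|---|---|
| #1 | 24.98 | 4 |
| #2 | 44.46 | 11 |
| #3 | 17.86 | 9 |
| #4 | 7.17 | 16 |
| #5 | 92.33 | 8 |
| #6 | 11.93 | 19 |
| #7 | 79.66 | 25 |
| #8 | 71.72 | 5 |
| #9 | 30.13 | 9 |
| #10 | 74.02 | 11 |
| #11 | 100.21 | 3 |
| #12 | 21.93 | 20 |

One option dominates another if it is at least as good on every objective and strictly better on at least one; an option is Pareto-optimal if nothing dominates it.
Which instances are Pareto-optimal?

#1: dominated by #3 (price 17.86≤24.98, network 9≥4).
#2: dominated by #4 (price 7.17≤44.46, network 16≥11).
#3: dominated by #4 (price 7.17≤17.86, network 16≥9).
#4: not dominated (best price).
#5: dominated by #2 (price 44.46≤92.33, network 11≥8).
#6: not dominated.
#7: not dominated (best network).
#8: dominated by #2 (price 44.46≤71.72, network 11≥5).
#9: dominated by #3 (price 17.86≤30.13, network 9≥9).
#10: dominated by #2 (price 44.46≤74.02, network 11≥11).
#11: dominated by #1 (price 24.98≤100.21, network 4≥3).
#12: not dominated.

#4, #6, #7, #12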